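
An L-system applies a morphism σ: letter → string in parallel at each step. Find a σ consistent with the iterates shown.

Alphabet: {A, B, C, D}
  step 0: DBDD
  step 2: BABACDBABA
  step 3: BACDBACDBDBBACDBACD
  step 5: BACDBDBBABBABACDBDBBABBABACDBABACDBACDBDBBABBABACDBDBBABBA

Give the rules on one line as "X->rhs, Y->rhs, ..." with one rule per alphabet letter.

  step 2 ⇒ step 3: BABACDBABA ⇒ BA·CD·BA·CD·BD·B·BA·CD·BA·CD
    A ↦ CD
    B ↦ BA
    C ↦ BD
    D ↦ B

A->CD, B->BA, C->BD, D->B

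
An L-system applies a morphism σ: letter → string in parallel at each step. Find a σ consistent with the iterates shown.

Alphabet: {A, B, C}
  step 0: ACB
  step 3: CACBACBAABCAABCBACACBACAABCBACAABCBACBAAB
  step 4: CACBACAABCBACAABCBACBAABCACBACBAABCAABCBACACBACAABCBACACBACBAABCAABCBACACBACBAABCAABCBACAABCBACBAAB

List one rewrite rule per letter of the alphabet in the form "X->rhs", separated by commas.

  step 3 ⇒ step 4: CACBACBAABCAABCBACACBACAABCBACAABCBACBAAB ⇒ CA·CBA·CA·AB·CBA·CA·AB·CBA·CBA·AB·CA·CBA·CBA·AB·CA·AB·CBA·CA·CBA·CA·AB·CBA·CA·CBA·CBA·AB·CA·AB·CBA·CA·CBA·CBA·AB·CA·AB·CBA·CA·AB·CBA·CBA·AB
    A ↦ CBA
    B ↦ AB
    C ↦ CA

A->CBA, B->AB, C->CA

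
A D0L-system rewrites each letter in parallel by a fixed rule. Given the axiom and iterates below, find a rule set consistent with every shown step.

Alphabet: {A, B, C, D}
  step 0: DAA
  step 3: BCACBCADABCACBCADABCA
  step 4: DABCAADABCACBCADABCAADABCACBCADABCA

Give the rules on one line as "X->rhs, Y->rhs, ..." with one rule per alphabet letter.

A->BCA, B->D, C->A, D->C

  step 3 ⇒ step 4: BCACBCADABCACBCADABCA ⇒ D·A·BCA·A·D·A·BCA·C·BCA·D·A·BCA·A·D·A·BCA·C·BCA·D·A·BCA
    A ↦ BCA
    B ↦ D
    C ↦ A
    D ↦ C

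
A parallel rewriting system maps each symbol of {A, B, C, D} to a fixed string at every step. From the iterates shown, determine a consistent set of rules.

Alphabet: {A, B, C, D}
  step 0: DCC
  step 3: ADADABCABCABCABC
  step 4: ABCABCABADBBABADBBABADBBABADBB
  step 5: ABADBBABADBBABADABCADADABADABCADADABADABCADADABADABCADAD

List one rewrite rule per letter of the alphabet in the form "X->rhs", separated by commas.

A->AB, B->AD, C->BB, D->C

  step 4 ⇒ step 5: ABCABCABADBBABADBBABADBBABADBB ⇒ AB·AD·BB·AB·AD·BB·AB·AD·AB·C·AD·AD·AB·AD·AB·C·AD·AD·AB·AD·AB·C·AD·AD·AB·AD·AB·C·AD·AD
    A ↦ AB
    B ↦ AD
    C ↦ BB
    D ↦ C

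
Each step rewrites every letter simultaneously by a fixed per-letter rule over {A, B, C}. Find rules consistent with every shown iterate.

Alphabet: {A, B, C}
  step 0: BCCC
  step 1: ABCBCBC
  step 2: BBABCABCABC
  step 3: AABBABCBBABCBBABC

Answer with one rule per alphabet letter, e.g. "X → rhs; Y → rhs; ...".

  step 2 ⇒ step 3: BBABCABCABC ⇒ A·A·BB·A·BC·BB·A·BC·BB·A·BC
    A ↦ BB
    B ↦ A
    C ↦ BC

A->BB, B->A, C->BC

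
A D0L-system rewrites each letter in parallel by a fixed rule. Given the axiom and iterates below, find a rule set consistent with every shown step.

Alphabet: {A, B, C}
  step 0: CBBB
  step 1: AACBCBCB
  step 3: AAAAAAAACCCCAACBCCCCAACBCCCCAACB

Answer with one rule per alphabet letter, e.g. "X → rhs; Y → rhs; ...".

A->CC, B->CB, C->AA

  step 0 ⇒ step 1: CBBB ⇒ AA·CB·CB·CB
    B ↦ CB
    C ↦ AA
    A ↦ CC  (constrained at step 1)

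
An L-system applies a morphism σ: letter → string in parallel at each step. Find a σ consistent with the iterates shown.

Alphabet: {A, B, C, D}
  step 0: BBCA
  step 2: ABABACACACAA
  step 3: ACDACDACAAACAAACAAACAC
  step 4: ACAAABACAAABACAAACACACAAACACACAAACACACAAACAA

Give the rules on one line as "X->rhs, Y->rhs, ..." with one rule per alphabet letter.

A->AC, B->D, C->AA, D->AB

  step 3 ⇒ step 4: ACDACDACAAACAAACAAACAC ⇒ AC·AA·AB·AC·AA·AB·AC·AA·AC·AC·AC·AA·AC·AC·AC·AA·AC·AC·AC·AA·AC·AA
    A ↦ AC
    C ↦ AA
    D ↦ AB
  step 2 ⇒ step 3: ABABACACACAA ⇒ AC·D·AC·D·AC·AA·AC·AA·AC·AA·AC·AC
    B ↦ D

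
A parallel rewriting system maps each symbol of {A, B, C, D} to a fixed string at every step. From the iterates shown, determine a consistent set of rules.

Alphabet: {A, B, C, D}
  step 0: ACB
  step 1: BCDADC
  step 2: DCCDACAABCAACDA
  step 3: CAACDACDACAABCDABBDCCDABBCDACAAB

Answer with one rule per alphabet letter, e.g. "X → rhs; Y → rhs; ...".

  step 2 ⇒ step 3: DCCDACAABCAACDA ⇒ CAA·CDA·CDA·CAA·B·CDA·B·B·DC·CDA·B·B·CDA·CAA·B
    A ↦ B
    B ↦ DC
    C ↦ CDA
    D ↦ CAA

A->B, B->DC, C->CDA, D->CAA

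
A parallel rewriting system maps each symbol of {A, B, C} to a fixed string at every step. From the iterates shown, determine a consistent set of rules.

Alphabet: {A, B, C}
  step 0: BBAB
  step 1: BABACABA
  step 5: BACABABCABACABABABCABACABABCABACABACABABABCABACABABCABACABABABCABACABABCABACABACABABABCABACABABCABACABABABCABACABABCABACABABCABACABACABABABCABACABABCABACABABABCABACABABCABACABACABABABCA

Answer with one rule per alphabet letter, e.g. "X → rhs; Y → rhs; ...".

A->CA, B->BA, C->BAB

  step 0 ⇒ step 1: BBAB ⇒ BA·BA·CA·BA
    A ↦ CA
    B ↦ BA
    C ↦ BAB  (constrained at step 1)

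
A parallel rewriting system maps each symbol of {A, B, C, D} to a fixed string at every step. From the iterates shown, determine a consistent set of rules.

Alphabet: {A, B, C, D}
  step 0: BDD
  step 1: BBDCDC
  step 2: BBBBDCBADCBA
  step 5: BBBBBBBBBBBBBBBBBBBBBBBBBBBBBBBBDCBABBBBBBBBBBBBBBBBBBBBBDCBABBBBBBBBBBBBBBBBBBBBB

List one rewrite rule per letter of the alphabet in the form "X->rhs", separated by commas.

A->B, B->BB, C->BA, D->DC

  step 1 ⇒ step 2: BBDCDC ⇒ BB·BB·DC·BA·DC·BA
    B ↦ BB
    C ↦ BA
    D ↦ DC
    A ↦ B  (constrained at step 2)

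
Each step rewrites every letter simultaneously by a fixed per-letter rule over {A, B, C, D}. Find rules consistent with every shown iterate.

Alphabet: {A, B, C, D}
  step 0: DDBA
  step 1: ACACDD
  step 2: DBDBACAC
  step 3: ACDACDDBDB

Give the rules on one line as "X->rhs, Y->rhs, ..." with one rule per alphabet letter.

  step 2 ⇒ step 3: DBDBACAC ⇒ AC·D·AC·D·D·B·D·B
    A ↦ D
    B ↦ D
    C ↦ B
    D ↦ AC

A->D, B->D, C->B, D->AC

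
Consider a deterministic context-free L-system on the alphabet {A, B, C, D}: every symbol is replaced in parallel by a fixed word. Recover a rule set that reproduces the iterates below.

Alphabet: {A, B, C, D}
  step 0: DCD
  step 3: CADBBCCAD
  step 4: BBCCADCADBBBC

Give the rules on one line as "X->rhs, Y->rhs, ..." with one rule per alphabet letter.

  step 3 ⇒ step 4: CADBBCCAD ⇒ B·B·C·CAD·CAD·B·B·B·C
    A ↦ B
    B ↦ CAD
    C ↦ B
    D ↦ C

A->B, B->CAD, C->B, D->C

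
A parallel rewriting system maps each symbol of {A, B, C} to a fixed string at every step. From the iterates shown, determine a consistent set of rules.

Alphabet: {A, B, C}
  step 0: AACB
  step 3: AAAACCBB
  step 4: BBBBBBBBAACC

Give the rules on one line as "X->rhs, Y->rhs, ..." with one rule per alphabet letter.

  step 3 ⇒ step 4: AAAACCBB ⇒ BB·BB·BB·BB·A·A·C·C
    A ↦ BB
    B ↦ C
    C ↦ A

A->BB, B->C, C->A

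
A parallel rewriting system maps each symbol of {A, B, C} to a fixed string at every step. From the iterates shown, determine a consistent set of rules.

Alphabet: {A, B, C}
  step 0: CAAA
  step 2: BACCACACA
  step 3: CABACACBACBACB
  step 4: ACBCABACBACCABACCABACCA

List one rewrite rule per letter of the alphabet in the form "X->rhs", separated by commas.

  step 3 ⇒ step 4: CABACACBACBACB ⇒ AC·B·CA·B·AC·B·AC·CA·B·AC·CA·B·AC·CA
    A ↦ B
    B ↦ CA
    C ↦ AC

A->B, B->CA, C->AC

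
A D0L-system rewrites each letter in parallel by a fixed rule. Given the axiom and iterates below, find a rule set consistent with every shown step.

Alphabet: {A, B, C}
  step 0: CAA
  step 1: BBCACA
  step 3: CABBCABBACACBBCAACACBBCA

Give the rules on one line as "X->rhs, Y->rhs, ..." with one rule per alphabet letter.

A->CA, B->AC, C->BB

  step 0 ⇒ step 1: CAA ⇒ BB·CA·CA
    A ↦ CA
    C ↦ BB
    B ↦ AC  (constrained at step 1)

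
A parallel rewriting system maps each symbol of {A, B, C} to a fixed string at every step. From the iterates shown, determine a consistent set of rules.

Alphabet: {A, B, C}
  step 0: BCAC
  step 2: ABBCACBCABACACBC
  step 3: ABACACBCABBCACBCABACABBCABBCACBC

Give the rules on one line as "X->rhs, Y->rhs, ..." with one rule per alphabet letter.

  step 2 ⇒ step 3: ABBCACBCABACACBC ⇒ AB·AC·AC·BC·AB·BC·AC·BC·AB·AC·AB·BC·AB·BC·AC·BC
    A ↦ AB
    B ↦ AC
    C ↦ BC

A->AB, B->AC, C->BC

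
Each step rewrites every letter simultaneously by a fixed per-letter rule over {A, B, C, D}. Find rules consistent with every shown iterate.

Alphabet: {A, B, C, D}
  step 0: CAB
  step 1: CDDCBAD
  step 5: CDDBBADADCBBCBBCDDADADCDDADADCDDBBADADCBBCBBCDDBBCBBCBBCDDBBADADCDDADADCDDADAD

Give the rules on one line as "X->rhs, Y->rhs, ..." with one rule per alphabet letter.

  step 0 ⇒ step 1: CAB ⇒ CDD·CB·AD
    A ↦ CB
    B ↦ AD
    C ↦ CDD
    D ↦ B  (constrained at step 1)

A->CB, B->AD, C->CDD, D->B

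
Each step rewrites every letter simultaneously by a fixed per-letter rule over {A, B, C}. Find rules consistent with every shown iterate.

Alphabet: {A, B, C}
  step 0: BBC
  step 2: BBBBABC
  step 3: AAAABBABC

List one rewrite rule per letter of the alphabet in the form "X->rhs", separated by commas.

  step 2 ⇒ step 3: BBBBABC ⇒ A·A·A·A·BB·A·BC
    A ↦ BB
    B ↦ A
    C ↦ BC

A->BB, B->A, C->BC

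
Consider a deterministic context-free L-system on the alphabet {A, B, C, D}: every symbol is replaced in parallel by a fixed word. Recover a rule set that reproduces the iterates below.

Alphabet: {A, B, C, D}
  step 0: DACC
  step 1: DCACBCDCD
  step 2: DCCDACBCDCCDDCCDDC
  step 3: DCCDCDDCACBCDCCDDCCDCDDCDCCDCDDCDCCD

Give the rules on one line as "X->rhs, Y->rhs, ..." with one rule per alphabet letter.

A->ACB, B->C, C->CD, D->DC

  step 2 ⇒ step 3: DCCDACBCDCCDDCCDDC ⇒ DC·CD·CD·DC·ACB·CD·C·CD·DC·CD·CD·DC·DC·CD·CD·DC·DC·CD
    A ↦ ACB
    B ↦ C
    C ↦ CD
    D ↦ DC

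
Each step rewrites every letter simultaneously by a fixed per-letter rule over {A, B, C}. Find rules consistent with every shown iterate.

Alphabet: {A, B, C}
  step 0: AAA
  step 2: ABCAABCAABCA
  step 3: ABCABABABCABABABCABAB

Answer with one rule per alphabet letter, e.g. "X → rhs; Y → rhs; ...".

A->AB, B->CA, C->B

  step 2 ⇒ step 3: ABCAABCAABCA ⇒ AB·CA·B·AB·AB·CA·B·AB·AB·CA·B·AB
    A ↦ AB
    B ↦ CA
    C ↦ B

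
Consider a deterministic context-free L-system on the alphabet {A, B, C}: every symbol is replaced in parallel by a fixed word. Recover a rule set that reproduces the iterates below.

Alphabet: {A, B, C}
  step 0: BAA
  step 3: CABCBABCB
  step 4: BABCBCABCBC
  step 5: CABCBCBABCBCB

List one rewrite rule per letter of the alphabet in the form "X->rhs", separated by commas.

  step 4 ⇒ step 5: BABCBCABCBC ⇒ C·AB·C·B·C·B·AB·C·B·C·B
    A ↦ AB
    B ↦ C
    C ↦ B

A->AB, B->C, C->B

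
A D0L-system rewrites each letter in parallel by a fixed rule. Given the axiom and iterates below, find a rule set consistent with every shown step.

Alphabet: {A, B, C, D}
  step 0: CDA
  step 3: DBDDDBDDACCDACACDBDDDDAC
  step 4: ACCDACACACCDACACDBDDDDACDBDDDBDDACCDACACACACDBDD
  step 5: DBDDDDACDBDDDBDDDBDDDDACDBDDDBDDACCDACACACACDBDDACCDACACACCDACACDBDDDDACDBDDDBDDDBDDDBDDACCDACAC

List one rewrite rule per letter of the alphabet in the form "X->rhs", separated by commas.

  step 4 ⇒ step 5: ACCDACACACCDACACDBDDDDACDBDDDBDDACCDACACACACDBDD ⇒ DB·DD·DD·AC·DB·DD·DB·DD·DB·DD·DD·AC·DB·DD·DB·DD·AC·CD·AC·AC·AC·AC·DB·DD·AC·CD·AC·AC·AC·CD·AC·AC·DB·DD·DD·AC·DB·DD·DB·DD·DB·DD·DB·DD·AC·CD·AC·AC
    A ↦ DB
    B ↦ CD
    C ↦ DD
    D ↦ AC

A->DB, B->CD, C->DD, D->AC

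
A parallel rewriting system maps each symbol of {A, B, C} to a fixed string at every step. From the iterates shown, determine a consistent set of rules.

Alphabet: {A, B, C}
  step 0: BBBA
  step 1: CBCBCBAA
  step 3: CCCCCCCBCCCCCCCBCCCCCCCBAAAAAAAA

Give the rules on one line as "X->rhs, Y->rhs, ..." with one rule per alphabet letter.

  step 0 ⇒ step 1: BBBA ⇒ CB·CB·CB·AA
    A ↦ AA
    B ↦ CB
    C ↦ CC  (constrained at step 1)

A->AA, B->CB, C->CC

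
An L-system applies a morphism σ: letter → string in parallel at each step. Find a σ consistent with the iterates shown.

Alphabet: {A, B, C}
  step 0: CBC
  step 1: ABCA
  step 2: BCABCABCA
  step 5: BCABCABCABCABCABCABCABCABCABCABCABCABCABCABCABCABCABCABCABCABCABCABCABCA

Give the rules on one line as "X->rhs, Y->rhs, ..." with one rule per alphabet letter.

A->BCA, B->BC, C->A

  step 1 ⇒ step 2: ABCA ⇒ BCA·BC·A·BCA
    A ↦ BCA
    B ↦ BC
    C ↦ A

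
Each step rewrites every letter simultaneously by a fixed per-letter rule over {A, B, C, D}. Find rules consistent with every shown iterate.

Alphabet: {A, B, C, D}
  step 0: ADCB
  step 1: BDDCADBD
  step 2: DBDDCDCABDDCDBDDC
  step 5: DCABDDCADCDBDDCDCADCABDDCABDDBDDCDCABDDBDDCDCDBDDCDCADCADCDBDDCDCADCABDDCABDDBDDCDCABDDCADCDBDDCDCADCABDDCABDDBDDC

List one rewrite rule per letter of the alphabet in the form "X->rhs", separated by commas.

A->BD, B->DBD, C->A, D->DC

  step 1 ⇒ step 2: BDDCADBD ⇒ DBD·DC·DC·A·BD·DC·DBD·DC
    A ↦ BD
    B ↦ DBD
    C ↦ A
    D ↦ DC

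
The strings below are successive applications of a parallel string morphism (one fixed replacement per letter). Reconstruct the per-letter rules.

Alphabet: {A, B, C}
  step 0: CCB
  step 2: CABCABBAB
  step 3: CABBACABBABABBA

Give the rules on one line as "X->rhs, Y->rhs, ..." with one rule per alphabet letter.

  step 2 ⇒ step 3: CABCABBAB ⇒ CA·B·BA·CA·B·BA·BA·B·BA
    A ↦ B
    B ↦ BA
    C ↦ CA

A->B, B->BA, C->CA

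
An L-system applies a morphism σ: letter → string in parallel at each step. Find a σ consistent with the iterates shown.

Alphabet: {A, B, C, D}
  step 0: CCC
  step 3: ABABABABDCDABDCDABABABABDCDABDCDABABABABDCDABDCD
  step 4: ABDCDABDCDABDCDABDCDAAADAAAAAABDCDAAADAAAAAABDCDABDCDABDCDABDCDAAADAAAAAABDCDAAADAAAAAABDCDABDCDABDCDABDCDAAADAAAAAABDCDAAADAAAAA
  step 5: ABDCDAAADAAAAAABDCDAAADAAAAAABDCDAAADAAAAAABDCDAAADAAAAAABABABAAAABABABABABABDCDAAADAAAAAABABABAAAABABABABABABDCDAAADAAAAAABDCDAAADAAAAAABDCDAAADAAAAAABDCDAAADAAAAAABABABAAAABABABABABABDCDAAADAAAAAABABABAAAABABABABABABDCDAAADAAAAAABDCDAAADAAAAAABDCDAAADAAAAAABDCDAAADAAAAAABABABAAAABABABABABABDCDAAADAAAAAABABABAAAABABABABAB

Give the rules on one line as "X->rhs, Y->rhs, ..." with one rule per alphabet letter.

A->AB, B->DCD, C->DAA, D->AAA

  step 4 ⇒ step 5: ABDCDABDCDABDCDABDCDAAADAAAAAABDCDAAADAAAAAABDCDABDCDABDCDABDCDAAADAAAAAABDCDAAADAAAAAABDCDABDCDABDCDABDCDAAADAAAAAABDCDAAADAAAAA ⇒ AB·DCD·AAA·DAA·AAA·AB·DCD·AAA·DAA·AAA·AB·DCD·AAA·DAA·AAA·AB·DCD·AAA·DAA·AAA·AB·AB·AB·AAA·AB·AB·AB·AB·AB·AB·DCD·AAA·DAA·AAA·AB·AB·AB·AAA·AB·AB·AB·AB·AB·AB·DCD·AAA·DAA·AAA·AB·DCD·AAA·DAA·AAA·AB·DCD·AAA·DAA·AAA·AB·DCD·AAA·DAA·AAA·AB·AB·AB·AAA·AB·AB·AB·AB·AB·AB·DCD·AAA·DAA·AAA·AB·AB·AB·AAA·AB·AB·AB·AB·AB·AB·DCD·AAA·DAA·AAA·AB·DCD·AAA·DAA·AAA·AB·DCD·AAA·DAA·AAA·AB·DCD·AAA·DAA·AAA·AB·AB·AB·AAA·AB·AB·AB·AB·AB·AB·DCD·AAA·DAA·AAA·AB·AB·AB·AAA·AB·AB·AB·AB·AB
    A ↦ AB
    B ↦ DCD
    C ↦ DAA
    D ↦ AAA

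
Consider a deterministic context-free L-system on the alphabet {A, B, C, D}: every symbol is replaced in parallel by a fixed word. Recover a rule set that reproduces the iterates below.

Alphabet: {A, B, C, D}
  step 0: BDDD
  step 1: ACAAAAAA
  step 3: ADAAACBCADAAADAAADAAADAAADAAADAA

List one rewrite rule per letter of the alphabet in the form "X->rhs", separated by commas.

  step 0 ⇒ step 1: BDDD ⇒ AC·AA·AA·AA
    B ↦ AC
    D ↦ AA
    A ↦ AD  (constrained at step 1)
    C ↦ BC  (constrained at step 1)

A->AD, B->AC, C->BC, D->AA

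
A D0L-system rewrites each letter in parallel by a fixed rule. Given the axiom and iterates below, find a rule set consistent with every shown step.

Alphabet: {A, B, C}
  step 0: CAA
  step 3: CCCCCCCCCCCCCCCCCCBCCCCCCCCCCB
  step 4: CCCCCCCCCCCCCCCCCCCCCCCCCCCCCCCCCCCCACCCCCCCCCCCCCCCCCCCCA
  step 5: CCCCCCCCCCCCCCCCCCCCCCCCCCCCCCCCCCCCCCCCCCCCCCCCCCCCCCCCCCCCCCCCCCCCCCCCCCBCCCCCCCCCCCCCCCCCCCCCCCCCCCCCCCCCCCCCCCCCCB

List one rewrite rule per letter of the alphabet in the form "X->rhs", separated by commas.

A->CCB, B->A, C->CC

  step 4 ⇒ step 5: CCCCCCCCCCCCCCCCCCCCCCCCCCCCCCCCCCCCACCCCCCCCCCCCCCCCCCCCA ⇒ CC·CC·CC·CC·CC·CC·CC·CC·CC·CC·CC·CC·CC·CC·CC·CC·CC·CC·CC·CC·CC·CC·CC·CC·CC·CC·CC·CC·CC·CC·CC·CC·CC·CC·CC·CC·CCB·CC·CC·CC·CC·CC·CC·CC·CC·CC·CC·CC·CC·CC·CC·CC·CC·CC·CC·CC·CC·CCB
    A ↦ CCB
    C ↦ CC
  step 3 ⇒ step 4: CCCCCCCCCCCCCCCCCCBCCCCCCCCCCB ⇒ CC·CC·CC·CC·CC·CC·CC·CC·CC·CC·CC·CC·CC·CC·CC·CC·CC·CC·A·CC·CC·CC·CC·CC·CC·CC·CC·CC·CC·A
    B ↦ A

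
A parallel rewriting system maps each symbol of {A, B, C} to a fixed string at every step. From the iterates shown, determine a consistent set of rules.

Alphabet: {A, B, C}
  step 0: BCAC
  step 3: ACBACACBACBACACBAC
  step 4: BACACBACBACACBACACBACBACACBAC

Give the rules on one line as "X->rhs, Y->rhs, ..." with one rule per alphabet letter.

  step 3 ⇒ step 4: ACBACACBACBACACBAC ⇒ B·AC·AC·B·AC·B·AC·AC·B·AC·AC·B·AC·B·AC·AC·B·AC
    A ↦ B
    B ↦ AC
    C ↦ AC

A->B, B->AC, C->AC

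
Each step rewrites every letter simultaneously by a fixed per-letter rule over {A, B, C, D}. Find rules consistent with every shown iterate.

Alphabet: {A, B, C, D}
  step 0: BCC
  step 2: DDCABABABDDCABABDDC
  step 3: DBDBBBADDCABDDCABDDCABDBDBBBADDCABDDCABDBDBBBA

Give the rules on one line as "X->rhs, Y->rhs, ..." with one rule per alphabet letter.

  step 2 ⇒ step 3: DDCABABABDDCABABDDC ⇒ DB·DB·BBA·DDC·AB·DDC·AB·DDC·AB·DB·DB·BBA·DDC·AB·DDC·AB·DB·DB·BBA
    A ↦ DDC
    B ↦ AB
    C ↦ BBA
    D ↦ DB

A->DDC, B->AB, C->BBA, D->DB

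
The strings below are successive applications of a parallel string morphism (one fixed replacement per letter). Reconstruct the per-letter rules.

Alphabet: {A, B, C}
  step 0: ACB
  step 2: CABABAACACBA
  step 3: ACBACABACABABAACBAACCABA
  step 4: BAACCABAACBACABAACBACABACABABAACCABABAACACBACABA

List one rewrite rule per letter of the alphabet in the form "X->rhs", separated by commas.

A->BA, B->CA, C->AC

  step 3 ⇒ step 4: ACBACABACABABAACBAACCABA ⇒ BA·AC·CA·BA·AC·BA·CA·BA·AC·BA·CA·BA·CA·BA·BA·AC·CA·BA·BA·AC·AC·BA·CA·BA
    A ↦ BA
    B ↦ CA
    C ↦ AC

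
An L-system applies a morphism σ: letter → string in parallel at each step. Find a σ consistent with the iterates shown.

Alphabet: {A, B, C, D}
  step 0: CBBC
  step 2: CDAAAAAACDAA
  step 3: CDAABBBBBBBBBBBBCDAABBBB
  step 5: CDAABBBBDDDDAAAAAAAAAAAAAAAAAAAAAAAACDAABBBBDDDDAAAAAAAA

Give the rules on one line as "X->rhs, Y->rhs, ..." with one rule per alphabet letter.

  step 2 ⇒ step 3: CDAAAAAACDAA ⇒ CD·AA·BB·BB·BB·BB·BB·BB·CD·AA·BB·BB
    A ↦ BB
    C ↦ CD
    D ↦ AA
    B ↦ D  (constrained at step 0)

A->BB, B->D, C->CD, D->AA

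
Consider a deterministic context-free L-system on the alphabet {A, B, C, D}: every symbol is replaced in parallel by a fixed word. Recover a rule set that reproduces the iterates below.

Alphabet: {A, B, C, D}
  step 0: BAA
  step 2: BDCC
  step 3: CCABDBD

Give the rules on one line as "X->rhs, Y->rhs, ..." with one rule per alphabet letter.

  step 2 ⇒ step 3: BDCC ⇒ C·CA·BD·BD
    B ↦ C
    C ↦ BD
    D ↦ CA
    A ↦ B  (constrained at step 0)

A->B, B->C, C->BD, D->CA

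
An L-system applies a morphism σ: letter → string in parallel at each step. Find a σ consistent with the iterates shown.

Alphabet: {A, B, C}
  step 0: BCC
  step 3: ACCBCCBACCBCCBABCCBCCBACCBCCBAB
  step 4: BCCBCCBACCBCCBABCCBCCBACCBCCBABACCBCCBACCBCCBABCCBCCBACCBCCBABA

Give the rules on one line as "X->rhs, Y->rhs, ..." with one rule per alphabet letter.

A->B, B->A, C->CCB

  step 3 ⇒ step 4: ACCBCCBACCBCCBABCCBCCBACCBCCBAB ⇒ B·CCB·CCB·A·CCB·CCB·A·B·CCB·CCB·A·CCB·CCB·A·B·A·CCB·CCB·A·CCB·CCB·A·B·CCB·CCB·A·CCB·CCB·A·B·A
    A ↦ B
    B ↦ A
    C ↦ CCB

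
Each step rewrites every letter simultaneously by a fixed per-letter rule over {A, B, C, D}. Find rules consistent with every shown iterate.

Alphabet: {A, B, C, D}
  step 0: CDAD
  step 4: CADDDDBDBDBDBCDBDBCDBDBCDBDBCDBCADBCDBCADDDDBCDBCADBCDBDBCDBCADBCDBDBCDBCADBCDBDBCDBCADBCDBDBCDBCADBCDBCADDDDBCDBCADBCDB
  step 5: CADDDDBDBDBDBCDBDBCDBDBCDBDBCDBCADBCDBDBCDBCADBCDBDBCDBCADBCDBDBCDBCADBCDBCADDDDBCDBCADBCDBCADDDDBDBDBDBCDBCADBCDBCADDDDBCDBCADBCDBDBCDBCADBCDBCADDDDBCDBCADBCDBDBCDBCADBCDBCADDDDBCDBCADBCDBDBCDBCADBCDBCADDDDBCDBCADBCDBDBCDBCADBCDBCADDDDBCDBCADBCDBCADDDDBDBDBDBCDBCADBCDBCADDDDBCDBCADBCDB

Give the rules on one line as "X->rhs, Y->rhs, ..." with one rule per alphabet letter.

  step 4 ⇒ step 5: CADDDDBDBDBDBCDBDBCDBDBCDBDBCDBCADBCDBCADDDDBCDBCADBCDBDBCDBCADBCDBDBCDBCADBCDBDBCDBCADBCDBDBCDBCADBCDBCADDDDBCDBCADBCDB ⇒ CA·DDD·DB·DB·DB·DB·CDB·DB·CDB·DB·CDB·DB·CDB·CA·DB·CDB·DB·CDB·CA·DB·CDB·DB·CDB·CA·DB·CDB·DB·CDB·CA·DB·CDB·CA·DDD·DB·CDB·CA·DB·CDB·CA·DDD·DB·DB·DB·DB·CDB·CA·DB·CDB·CA·DDD·DB·CDB·CA·DB·CDB·DB·CDB·CA·DB·CDB·CA·DDD·DB·CDB·CA·DB·CDB·DB·CDB·CA·DB·CDB·CA·DDD·DB·CDB·CA·DB·CDB·DB·CDB·CA·DB·CDB·CA·DDD·DB·CDB·CA·DB·CDB·DB·CDB·CA·DB·CDB·CA·DDD·DB·CDB·CA·DB·CDB·CA·DDD·DB·DB·DB·DB·CDB·CA·DB·CDB·CA·DDD·DB·CDB·CA·DB·CDB
    A ↦ DDD
    B ↦ CDB
    C ↦ CA
    D ↦ DB

A->DDD, B->CDB, C->CA, D->DB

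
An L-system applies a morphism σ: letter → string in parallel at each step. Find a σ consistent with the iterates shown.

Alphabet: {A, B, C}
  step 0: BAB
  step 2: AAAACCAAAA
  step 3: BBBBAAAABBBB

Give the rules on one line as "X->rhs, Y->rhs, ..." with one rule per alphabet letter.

A->B, B->CC, C->AA

  step 2 ⇒ step 3: AAAACCAAAA ⇒ B·B·B·B·AA·AA·B·B·B·B
    A ↦ B
    C ↦ AA
    B ↦ CC  (constrained at step 0)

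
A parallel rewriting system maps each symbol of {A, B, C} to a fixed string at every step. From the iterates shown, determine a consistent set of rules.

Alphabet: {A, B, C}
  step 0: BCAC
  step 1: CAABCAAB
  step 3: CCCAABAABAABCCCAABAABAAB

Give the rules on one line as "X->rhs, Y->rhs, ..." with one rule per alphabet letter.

  step 0 ⇒ step 1: BCAC ⇒ C·AAB·C·AAB
    A ↦ C
    B ↦ C
    C ↦ AAB

A->C, B->C, C->AAB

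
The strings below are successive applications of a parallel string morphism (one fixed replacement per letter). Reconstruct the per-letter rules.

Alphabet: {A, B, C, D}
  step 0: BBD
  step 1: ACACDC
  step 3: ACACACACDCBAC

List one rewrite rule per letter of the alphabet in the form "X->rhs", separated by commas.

A->B, B->AC, C->B, D->DC

  step 0 ⇒ step 1: BBD ⇒ AC·AC·DC
    B ↦ AC
    D ↦ DC
    A ↦ B  (constrained at step 1)
    C ↦ B  (constrained at step 1)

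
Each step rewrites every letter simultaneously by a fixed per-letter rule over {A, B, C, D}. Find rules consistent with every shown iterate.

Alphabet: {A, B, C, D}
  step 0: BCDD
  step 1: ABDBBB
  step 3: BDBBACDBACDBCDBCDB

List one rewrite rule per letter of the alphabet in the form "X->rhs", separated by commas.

  step 0 ⇒ step 1: BCDD ⇒ A·BDB·B·B
    B ↦ A
    C ↦ BDB
    D ↦ B
    A ↦ CDB  (constrained at step 1)

A->CDB, B->A, C->BDB, D->B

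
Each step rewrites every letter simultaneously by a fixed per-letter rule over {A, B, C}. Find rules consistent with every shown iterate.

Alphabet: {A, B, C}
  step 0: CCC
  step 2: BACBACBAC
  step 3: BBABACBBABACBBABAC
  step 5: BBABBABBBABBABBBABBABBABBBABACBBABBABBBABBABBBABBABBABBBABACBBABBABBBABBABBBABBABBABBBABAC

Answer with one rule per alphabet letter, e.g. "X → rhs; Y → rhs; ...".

A->B, B->BBA, C->AC

  step 2 ⇒ step 3: BACBACBAC ⇒ BBA·B·AC·BBA·B·AC·BBA·B·AC
    A ↦ B
    B ↦ BBA
    C ↦ AC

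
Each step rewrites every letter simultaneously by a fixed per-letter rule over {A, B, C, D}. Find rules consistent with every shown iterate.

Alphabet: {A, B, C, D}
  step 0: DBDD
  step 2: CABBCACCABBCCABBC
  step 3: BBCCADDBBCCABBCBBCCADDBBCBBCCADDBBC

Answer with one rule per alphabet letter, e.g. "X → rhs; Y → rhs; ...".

A->CA, B->D, C->BBC, D->AC

  step 2 ⇒ step 3: CABBCACCABBCCABBC ⇒ BBC·CA·D·D·BBC·CA·BBC·BBC·CA·D·D·BBC·BBC·CA·D·D·BBC
    A ↦ CA
    B ↦ D
    C ↦ BBC
    D ↦ AC  (constrained at step 0)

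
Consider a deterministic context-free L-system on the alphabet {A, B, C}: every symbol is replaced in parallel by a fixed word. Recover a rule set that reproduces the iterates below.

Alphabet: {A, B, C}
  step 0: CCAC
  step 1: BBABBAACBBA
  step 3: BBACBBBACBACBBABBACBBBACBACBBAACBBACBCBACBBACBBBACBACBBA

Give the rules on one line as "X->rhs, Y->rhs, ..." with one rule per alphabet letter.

  step 0 ⇒ step 1: CCAC ⇒ BBA·BBA·AC·BBA
    A ↦ AC
    C ↦ BBA
    B ↦ CB  (constrained at step 1)

A->AC, B->CB, C->BBA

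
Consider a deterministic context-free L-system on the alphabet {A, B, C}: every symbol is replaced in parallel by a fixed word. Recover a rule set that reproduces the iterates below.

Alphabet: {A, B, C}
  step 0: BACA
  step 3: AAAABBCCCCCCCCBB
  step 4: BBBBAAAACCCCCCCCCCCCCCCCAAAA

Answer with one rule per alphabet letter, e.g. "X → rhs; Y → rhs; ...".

A->B, B->AA, C->CC

  step 3 ⇒ step 4: AAAABBCCCCCCCCBB ⇒ B·B·B·B·AA·AA·CC·CC·CC·CC·CC·CC·CC·CC·AA·AA
    A ↦ B
    B ↦ AA
    C ↦ CC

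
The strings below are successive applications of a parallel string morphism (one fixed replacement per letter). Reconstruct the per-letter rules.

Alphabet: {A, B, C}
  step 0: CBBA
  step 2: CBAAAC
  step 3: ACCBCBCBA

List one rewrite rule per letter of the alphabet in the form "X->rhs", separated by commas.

  step 2 ⇒ step 3: CBAAAC ⇒ A·C·CB·CB·CB·A
    A ↦ CB
    B ↦ C
    C ↦ A

A->CB, B->C, C->A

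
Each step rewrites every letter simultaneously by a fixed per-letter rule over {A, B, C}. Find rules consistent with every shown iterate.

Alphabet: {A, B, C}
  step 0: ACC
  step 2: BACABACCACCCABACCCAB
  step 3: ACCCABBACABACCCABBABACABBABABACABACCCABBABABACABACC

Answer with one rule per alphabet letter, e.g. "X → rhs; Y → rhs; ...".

  step 2 ⇒ step 3: BACABACCACCCABACCCAB ⇒ ACC·CAB·BA·CAB·ACC·CAB·BA·BA·CAB·BA·BA·BA·CAB·ACC·CAB·BA·BA·BA·CAB·ACC
    A ↦ CAB
    B ↦ ACC
    C ↦ BA

A->CAB, B->ACC, C->BA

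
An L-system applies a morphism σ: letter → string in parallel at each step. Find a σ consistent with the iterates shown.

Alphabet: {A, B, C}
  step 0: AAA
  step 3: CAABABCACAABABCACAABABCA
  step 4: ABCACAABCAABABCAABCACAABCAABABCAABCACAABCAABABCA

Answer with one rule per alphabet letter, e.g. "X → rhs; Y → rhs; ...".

A->CA, B->AB, C->AB

  step 3 ⇒ step 4: CAABABCACAABABCACAABABCA ⇒ AB·CA·CA·AB·CA·AB·AB·CA·AB·CA·CA·AB·CA·AB·AB·CA·AB·CA·CA·AB·CA·AB·AB·CA
    A ↦ CA
    B ↦ AB
    C ↦ AB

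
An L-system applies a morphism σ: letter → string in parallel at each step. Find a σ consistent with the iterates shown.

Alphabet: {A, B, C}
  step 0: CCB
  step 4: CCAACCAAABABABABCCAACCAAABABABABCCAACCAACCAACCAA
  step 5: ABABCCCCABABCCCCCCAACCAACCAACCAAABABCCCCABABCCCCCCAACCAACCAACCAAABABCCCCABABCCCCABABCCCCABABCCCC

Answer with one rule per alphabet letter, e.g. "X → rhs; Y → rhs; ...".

A->CC, B->AA, C->AB

  step 4 ⇒ step 5: CCAACCAAABABABABCCAACCAAABABABABCCAACCAACCAACCAA ⇒ AB·AB·CC·CC·AB·AB·CC·CC·CC·AA·CC·AA·CC·AA·CC·AA·AB·AB·CC·CC·AB·AB·CC·CC·CC·AA·CC·AA·CC·AA·CC·AA·AB·AB·CC·CC·AB·AB·CC·CC·AB·AB·CC·CC·AB·AB·CC·CC
    A ↦ CC
    B ↦ AA
    C ↦ AB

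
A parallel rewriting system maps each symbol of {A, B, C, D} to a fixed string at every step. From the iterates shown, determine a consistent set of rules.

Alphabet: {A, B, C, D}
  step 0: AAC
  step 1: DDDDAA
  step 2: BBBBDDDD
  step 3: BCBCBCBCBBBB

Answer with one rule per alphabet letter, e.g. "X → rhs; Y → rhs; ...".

A->DD, B->BC, C->AA, D->B

  step 2 ⇒ step 3: BBBBDDDD ⇒ BC·BC·BC·BC·B·B·B·B
    B ↦ BC
    D ↦ B
  step 0 ⇒ step 1: AAC ⇒ DD·DD·AA
    A ↦ DD
  step 0 ⇒ step 1: AAC ⇒ DD·DD·AA
    C ↦ AA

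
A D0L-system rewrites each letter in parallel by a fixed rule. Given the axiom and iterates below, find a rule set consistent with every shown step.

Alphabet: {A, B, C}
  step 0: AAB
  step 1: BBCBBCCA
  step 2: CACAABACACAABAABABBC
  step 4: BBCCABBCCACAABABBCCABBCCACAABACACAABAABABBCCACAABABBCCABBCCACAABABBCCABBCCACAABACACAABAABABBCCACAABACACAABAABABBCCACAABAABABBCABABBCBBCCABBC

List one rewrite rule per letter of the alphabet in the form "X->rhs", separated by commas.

A->BBC, B->CA, C->ABA

  step 1 ⇒ step 2: BBCBBCCA ⇒ CA·CA·ABA·CA·CA·ABA·ABA·BBC
    A ↦ BBC
    B ↦ CA
    C ↦ ABA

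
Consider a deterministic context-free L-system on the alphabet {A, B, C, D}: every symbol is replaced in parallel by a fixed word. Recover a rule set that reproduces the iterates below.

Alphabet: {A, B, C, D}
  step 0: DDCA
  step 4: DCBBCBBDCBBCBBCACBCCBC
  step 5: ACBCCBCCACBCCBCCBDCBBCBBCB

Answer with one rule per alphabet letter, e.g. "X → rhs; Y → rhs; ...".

  step 4 ⇒ step 5: DCBBCBBDCBBCBBCACBCCBC ⇒ AC·B·C·C·B·C·C·AC·B·C·C·B·C·C·B·DCB·B·C·B·B·C·B
    A ↦ DCB
    B ↦ C
    C ↦ B
    D ↦ AC

A->DCB, B->C, C->B, D->AC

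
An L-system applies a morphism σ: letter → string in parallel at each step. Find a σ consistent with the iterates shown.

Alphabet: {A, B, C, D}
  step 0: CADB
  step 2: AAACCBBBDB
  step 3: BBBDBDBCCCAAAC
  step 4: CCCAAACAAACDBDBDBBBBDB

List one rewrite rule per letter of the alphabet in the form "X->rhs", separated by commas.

A->B, B->C, C->DB, D->AAA

  step 3 ⇒ step 4: BBBDBDBCCCAAAC ⇒ C·C·C·AAA·C·AAA·C·DB·DB·DB·B·B·B·DB
    A ↦ B
    B ↦ C
    C ↦ DB
    D ↦ AAA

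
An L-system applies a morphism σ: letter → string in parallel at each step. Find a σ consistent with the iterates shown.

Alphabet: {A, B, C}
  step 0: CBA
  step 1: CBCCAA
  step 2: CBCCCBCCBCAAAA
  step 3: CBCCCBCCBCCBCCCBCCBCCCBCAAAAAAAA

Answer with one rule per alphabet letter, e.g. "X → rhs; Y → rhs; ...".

A->AA, B->C, C->CBC

  step 2 ⇒ step 3: CBCCCBCCBCAAAA ⇒ CBC·C·CBC·CBC·CBC·C·CBC·CBC·C·CBC·AA·AA·AA·AA
    A ↦ AA
    B ↦ C
    C ↦ CBC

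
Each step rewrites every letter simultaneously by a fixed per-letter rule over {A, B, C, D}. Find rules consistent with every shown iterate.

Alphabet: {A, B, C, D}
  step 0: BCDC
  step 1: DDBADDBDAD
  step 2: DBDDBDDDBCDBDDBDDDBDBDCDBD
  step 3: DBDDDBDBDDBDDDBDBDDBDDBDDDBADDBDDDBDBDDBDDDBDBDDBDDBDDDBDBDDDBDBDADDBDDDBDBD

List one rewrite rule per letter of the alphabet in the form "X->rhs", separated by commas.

  step 2 ⇒ step 3: DBDDBDDDBCDBDDBDDDBDBDCDBD ⇒ DBD·DDB·DBD·DBD·DDB·DBD·DBD·DBD·DDB·AD·DBD·DDB·DBD·DBD·DDB·DBD·DBD·DBD·DDB·DBD·DDB·DBD·AD·DBD·DDB·DBD
    B ↦ DDB
    C ↦ AD
    D ↦ DBD
  step 1 ⇒ step 2: DDBADDBDAD ⇒ DBD·DBD·DDB·C·DBD·DBD·DDB·DBD·C·DBD
    A ↦ C

A->C, B->DDB, C->AD, D->DBD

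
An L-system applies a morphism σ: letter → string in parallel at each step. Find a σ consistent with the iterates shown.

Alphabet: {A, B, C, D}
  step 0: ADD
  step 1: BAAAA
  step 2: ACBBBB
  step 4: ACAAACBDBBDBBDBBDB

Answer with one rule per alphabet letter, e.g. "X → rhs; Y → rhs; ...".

  step 1 ⇒ step 2: BAAAA ⇒ AC·B·B·B·B
    A ↦ B
    B ↦ AC
    C ↦ DB  (constrained at step 2)
  step 0 ⇒ step 1: ADD ⇒ B·AA·AA
    D ↦ AA

A->B, B->AC, C->DB, D->AA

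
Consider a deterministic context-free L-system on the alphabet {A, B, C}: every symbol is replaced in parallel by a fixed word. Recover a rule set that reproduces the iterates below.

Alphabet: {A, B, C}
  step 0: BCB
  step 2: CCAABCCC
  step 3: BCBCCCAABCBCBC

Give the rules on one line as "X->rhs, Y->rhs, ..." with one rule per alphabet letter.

A->C, B->AA, C->BC

  step 2 ⇒ step 3: CCAABCCC ⇒ BC·BC·C·C·AA·BC·BC·BC
    A ↦ C
    B ↦ AA
    C ↦ BC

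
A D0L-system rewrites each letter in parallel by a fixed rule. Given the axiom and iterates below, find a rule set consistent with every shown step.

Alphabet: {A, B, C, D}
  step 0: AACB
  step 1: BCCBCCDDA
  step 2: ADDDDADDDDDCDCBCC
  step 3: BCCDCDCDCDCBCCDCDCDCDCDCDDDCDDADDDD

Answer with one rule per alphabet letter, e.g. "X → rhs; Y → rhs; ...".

A->BCC, B->A, C->DD, D->DC

  step 2 ⇒ step 3: ADDDDADDDDDCDCBCC ⇒ BCC·DC·DC·DC·DC·BCC·DC·DC·DC·DC·DC·DD·DC·DD·A·DD·DD
    A ↦ BCC
    B ↦ A
    C ↦ DD
    D ↦ DC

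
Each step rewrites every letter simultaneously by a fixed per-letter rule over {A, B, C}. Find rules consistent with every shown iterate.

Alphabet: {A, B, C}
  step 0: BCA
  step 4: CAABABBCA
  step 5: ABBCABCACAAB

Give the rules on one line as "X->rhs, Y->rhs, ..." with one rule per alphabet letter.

  step 4 ⇒ step 5: CAABABBCA ⇒ A·B·B·CA·B·CA·CA·A·B
    A ↦ B
    B ↦ CA
    C ↦ A

A->B, B->CA, C->A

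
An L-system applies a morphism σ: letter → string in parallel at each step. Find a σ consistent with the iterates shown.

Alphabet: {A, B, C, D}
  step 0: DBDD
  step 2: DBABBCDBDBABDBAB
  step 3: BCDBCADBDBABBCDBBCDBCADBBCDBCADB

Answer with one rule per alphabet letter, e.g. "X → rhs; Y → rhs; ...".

  step 2 ⇒ step 3: DBABBCDBDBABDBAB ⇒ BC·DB·CA·DB·DB·AB·BC·DB·BC·DB·CA·DB·BC·DB·CA·DB
    A ↦ CA
    B ↦ DB
    C ↦ AB
    D ↦ BC

A->CA, B->DB, C->AB, D->BC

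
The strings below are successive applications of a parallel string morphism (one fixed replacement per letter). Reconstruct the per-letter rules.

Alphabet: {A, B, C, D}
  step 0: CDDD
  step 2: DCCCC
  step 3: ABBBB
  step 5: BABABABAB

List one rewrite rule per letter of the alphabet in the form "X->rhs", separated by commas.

  step 2 ⇒ step 3: DCCCC ⇒ A·B·B·B·B
    C ↦ B
    D ↦ A
    A ↦ C  (constrained at step 3)
    B ↦ DC  (constrained at step 3)

A->C, B->DC, C->B, D->A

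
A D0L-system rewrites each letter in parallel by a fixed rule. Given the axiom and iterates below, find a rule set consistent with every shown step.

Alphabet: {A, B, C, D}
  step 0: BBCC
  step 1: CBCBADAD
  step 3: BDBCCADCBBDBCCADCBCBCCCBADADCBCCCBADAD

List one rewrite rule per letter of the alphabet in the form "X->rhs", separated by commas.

A->BDB, B->CB, C->AD, D->CC

  step 0 ⇒ step 1: BBCC ⇒ CB·CB·AD·AD
    B ↦ CB
    C ↦ AD
    A ↦ BDB  (constrained at step 1)
    D ↦ CC  (constrained at step 1)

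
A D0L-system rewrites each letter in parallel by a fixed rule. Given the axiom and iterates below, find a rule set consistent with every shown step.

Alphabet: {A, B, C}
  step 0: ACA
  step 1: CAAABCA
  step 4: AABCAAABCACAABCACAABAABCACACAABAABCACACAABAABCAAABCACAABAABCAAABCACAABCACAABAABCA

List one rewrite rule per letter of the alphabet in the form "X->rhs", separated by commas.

A->CA, B->AB, C->AAB

  step 0 ⇒ step 1: ACA ⇒ CA·AAB·CA
    A ↦ CA
    C ↦ AAB
    B ↦ AB  (constrained at step 1)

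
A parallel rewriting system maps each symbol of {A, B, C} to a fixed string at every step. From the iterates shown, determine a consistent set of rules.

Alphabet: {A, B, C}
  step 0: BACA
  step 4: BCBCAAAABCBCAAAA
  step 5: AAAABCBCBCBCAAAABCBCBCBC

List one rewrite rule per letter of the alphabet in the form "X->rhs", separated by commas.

A->BC, B->A, C->A

  step 4 ⇒ step 5: BCBCAAAABCBCAAAA ⇒ A·A·A·A·BC·BC·BC·BC·A·A·A·A·BC·BC·BC·BC
    A ↦ BC
    B ↦ A
    C ↦ A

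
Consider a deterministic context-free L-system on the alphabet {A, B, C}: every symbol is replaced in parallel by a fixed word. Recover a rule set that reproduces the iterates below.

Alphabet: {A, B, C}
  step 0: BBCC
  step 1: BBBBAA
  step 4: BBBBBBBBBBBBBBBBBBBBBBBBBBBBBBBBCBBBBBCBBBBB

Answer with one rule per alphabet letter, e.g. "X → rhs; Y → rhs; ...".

A->CB, B->BB, C->A

  step 0 ⇒ step 1: BBCC ⇒ BB·BB·A·A
    B ↦ BB
    C ↦ A
    A ↦ CB  (constrained at step 1)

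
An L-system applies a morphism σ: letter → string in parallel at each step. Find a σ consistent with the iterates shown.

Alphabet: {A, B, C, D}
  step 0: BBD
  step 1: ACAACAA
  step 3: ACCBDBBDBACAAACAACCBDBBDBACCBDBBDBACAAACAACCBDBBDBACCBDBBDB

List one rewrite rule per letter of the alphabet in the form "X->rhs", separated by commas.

A->ACC, B->ACA, C->BDB, D->A

  step 0 ⇒ step 1: BBD ⇒ ACA·ACA·A
    B ↦ ACA
    D ↦ A
    A ↦ ACC  (constrained at step 1)
    C ↦ BDB  (constrained at step 1)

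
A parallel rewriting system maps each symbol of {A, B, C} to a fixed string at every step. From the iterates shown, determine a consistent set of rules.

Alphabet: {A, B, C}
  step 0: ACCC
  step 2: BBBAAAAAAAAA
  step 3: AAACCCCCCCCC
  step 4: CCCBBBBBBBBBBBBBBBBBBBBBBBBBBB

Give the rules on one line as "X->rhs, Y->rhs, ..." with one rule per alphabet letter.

  step 3 ⇒ step 4: AAACCCCCCCCC ⇒ C·C·C·BBB·BBB·BBB·BBB·BBB·BBB·BBB·BBB·BBB
    A ↦ C
    C ↦ BBB
  step 2 ⇒ step 3: BBBAAAAAAAAA ⇒ A·A·A·C·C·C·C·C·C·C·C·C
    B ↦ A

A->C, B->A, C->BBB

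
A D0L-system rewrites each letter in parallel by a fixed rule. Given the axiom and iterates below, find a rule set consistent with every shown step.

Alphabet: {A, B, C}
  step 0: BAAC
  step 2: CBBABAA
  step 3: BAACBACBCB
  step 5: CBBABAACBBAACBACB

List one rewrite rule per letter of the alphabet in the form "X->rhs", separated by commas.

A->CB, B->A, C->B

  step 2 ⇒ step 3: CBBABAA ⇒ B·A·A·CB·A·CB·CB
    A ↦ CB
    B ↦ A
    C ↦ B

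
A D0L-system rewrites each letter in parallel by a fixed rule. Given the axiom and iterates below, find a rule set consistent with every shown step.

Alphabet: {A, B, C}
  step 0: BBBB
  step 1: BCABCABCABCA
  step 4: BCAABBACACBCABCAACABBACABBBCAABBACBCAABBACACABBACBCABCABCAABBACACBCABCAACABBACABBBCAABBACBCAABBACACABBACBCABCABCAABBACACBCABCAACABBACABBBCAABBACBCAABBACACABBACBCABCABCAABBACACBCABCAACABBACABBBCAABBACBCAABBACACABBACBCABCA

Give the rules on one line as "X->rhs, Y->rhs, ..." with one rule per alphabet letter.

A->AC, B->BCA, C->ABB

  step 0 ⇒ step 1: BBBB ⇒ BCA·BCA·BCA·BCA
    B ↦ BCA
    A ↦ AC  (constrained at step 1)
    C ↦ ABB  (constrained at step 1)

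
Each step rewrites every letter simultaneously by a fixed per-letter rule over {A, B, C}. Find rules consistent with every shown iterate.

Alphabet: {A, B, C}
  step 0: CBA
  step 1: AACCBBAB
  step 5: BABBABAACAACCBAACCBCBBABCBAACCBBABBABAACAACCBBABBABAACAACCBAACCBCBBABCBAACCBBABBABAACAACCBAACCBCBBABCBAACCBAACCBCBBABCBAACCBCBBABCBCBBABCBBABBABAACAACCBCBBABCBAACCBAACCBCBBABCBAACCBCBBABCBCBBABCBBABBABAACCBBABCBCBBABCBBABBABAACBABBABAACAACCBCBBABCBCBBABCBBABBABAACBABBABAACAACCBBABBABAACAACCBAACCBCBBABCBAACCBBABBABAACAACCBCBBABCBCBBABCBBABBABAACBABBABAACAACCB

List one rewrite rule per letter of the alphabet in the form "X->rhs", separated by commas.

A->BAB, B->CB, C->AAC

  step 0 ⇒ step 1: CBA ⇒ AAC·CB·BAB
    A ↦ BAB
    B ↦ CB
    C ↦ AAC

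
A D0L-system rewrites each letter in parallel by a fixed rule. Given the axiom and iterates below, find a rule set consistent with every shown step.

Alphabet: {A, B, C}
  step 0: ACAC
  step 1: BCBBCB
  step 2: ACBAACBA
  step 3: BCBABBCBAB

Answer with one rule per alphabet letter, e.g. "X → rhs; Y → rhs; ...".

A->B, B->A, C->CB

  step 2 ⇒ step 3: ACBAACBA ⇒ B·CB·A·B·B·CB·A·B
    A ↦ B
    B ↦ A
    C ↦ CB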